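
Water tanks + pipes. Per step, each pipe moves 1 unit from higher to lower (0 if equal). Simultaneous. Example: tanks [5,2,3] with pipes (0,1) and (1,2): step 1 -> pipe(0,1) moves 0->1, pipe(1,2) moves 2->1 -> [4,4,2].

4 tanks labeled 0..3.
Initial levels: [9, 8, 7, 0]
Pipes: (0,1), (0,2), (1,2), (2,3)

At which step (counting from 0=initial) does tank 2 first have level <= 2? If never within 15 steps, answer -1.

Answer: -1

Derivation:
Step 1: flows [0->1,0->2,1->2,2->3] -> levels [7 8 8 1]
Step 2: flows [1->0,2->0,1=2,2->3] -> levels [9 7 6 2]
Step 3: flows [0->1,0->2,1->2,2->3] -> levels [7 7 7 3]
Step 4: flows [0=1,0=2,1=2,2->3] -> levels [7 7 6 4]
Step 5: flows [0=1,0->2,1->2,2->3] -> levels [6 6 7 5]
Step 6: flows [0=1,2->0,2->1,2->3] -> levels [7 7 4 6]
Step 7: flows [0=1,0->2,1->2,3->2] -> levels [6 6 7 5]
  -> period-2 cycle (repeats step 5); tank 2 never drops to <=2
Tank 2 never reaches <=2 within 15 steps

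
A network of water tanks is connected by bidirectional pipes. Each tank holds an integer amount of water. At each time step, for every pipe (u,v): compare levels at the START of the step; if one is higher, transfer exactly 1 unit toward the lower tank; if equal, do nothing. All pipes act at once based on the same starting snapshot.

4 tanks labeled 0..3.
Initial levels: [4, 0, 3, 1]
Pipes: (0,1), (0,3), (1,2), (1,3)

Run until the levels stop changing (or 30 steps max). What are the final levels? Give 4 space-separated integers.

Answer: 2 0 3 3

Derivation:
Step 1: flows [0->1,0->3,2->1,3->1] -> levels [2 3 2 1]
Step 2: flows [1->0,0->3,1->2,1->3] -> levels [2 0 3 3]
Step 3: flows [0->1,3->0,2->1,3->1] -> levels [2 3 2 1]
  -> period-2 cycle: step 3 state = step 1 state; never stabilizes
  -> state at step 30: (30-1) mod 2 = 1, same as step 2 -> [2 0 3 3]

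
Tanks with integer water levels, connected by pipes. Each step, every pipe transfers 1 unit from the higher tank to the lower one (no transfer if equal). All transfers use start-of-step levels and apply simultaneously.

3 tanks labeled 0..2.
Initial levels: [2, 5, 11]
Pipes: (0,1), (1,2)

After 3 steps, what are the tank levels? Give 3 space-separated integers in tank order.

Answer: 5 5 8

Derivation:
Step 1: flows [1->0,2->1] -> levels [3 5 10]
Step 2: flows [1->0,2->1] -> levels [4 5 9]
Step 3: flows [1->0,2->1] -> levels [5 5 8]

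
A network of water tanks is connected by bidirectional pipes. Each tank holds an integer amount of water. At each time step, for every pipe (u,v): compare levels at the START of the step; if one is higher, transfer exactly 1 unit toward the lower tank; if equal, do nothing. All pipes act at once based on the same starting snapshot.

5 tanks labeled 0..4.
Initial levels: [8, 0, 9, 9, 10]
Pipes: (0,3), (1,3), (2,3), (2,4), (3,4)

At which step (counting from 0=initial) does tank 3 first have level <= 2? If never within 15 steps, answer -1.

Answer: -1

Derivation:
Step 1: flows [3->0,3->1,2=3,4->2,4->3] -> levels [9 1 10 8 8]
Step 2: flows [0->3,3->1,2->3,2->4,3=4] -> levels [8 2 8 9 9]
Step 3: flows [3->0,3->1,3->2,4->2,3=4] -> levels [9 3 10 6 8]
Step 4: flows [0->3,3->1,2->3,2->4,4->3] -> levels [8 4 8 8 8]
Step 5: flows [0=3,3->1,2=3,2=4,3=4] -> levels [8 5 8 7 8]
Step 6: flows [0->3,3->1,2->3,2=4,4->3] -> levels [7 6 7 9 7]
Step 7: flows [3->0,3->1,3->2,2=4,3->4] -> levels [8 7 8 5 8]
Step 8: flows [0->3,1->3,2->3,2=4,4->3] -> levels [7 6 7 9 7]
  -> period-2 cycle (repeats step 6); tank 3 never drops to <=2
Tank 3 never reaches <=2 within 15 steps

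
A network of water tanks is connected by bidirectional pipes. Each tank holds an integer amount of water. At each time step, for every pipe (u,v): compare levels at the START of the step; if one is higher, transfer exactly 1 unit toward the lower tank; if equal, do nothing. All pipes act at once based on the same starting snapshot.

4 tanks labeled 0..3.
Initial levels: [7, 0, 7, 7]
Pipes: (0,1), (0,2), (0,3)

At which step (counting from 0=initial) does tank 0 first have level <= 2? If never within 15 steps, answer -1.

Step 1: flows [0->1,0=2,0=3] -> levels [6 1 7 7]
Step 2: flows [0->1,2->0,3->0] -> levels [7 2 6 6]
Step 3: flows [0->1,0->2,0->3] -> levels [4 3 7 7]
Step 4: flows [0->1,2->0,3->0] -> levels [5 4 6 6]
Step 5: flows [0->1,2->0,3->0] -> levels [6 5 5 5]
Step 6: flows [0->1,0->2,0->3] -> levels [3 6 6 6]
Step 7: flows [1->0,2->0,3->0] -> levels [6 5 5 5]
  -> period-2 cycle (repeats step 5); tank 0 never drops to <=2
Tank 0 never reaches <=2 within 15 steps

Answer: -1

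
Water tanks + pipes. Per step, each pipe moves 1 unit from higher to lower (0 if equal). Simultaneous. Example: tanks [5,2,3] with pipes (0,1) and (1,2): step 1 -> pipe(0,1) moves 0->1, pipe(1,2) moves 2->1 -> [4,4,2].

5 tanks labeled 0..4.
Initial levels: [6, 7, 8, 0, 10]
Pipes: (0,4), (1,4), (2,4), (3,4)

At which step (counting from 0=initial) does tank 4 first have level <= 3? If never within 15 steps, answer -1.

Answer: -1

Derivation:
Step 1: flows [4->0,4->1,4->2,4->3] -> levels [7 8 9 1 6]
Step 2: flows [0->4,1->4,2->4,4->3] -> levels [6 7 8 2 8]
Step 3: flows [4->0,4->1,2=4,4->3] -> levels [7 8 8 3 5]
Step 4: flows [0->4,1->4,2->4,4->3] -> levels [6 7 7 4 7]
Step 5: flows [4->0,1=4,2=4,4->3] -> levels [7 7 7 5 5]
Step 6: flows [0->4,1->4,2->4,3=4] -> levels [6 6 6 5 8]
Step 7: flows [4->0,4->1,4->2,4->3] -> levels [7 7 7 6 4]
Step 8: flows [0->4,1->4,2->4,3->4] -> levels [6 6 6 5 8]
  -> period-2 cycle (repeats step 6); tank 4 never drops to <=3
Tank 4 never reaches <=3 within 15 steps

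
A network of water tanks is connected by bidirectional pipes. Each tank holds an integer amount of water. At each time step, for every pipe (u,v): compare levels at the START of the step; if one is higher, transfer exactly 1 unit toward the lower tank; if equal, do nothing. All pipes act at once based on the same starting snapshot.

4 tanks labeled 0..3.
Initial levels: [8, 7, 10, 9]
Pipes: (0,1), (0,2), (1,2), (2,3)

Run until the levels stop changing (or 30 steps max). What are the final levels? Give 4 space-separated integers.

Step 1: flows [0->1,2->0,2->1,2->3] -> levels [8 9 7 10]
Step 2: flows [1->0,0->2,1->2,3->2] -> levels [8 7 10 9]
  -> period-2 cycle: step 2 state = step 0 state; never stabilizes
  -> state at step 30: (30-0) mod 2 = 0, same as step 0 -> [8 7 10 9]

Answer: 8 7 10 9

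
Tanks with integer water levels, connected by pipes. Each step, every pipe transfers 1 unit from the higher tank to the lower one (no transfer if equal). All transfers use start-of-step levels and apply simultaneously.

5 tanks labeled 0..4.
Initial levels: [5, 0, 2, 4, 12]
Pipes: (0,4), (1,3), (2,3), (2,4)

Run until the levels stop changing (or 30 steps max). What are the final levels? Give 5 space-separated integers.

Step 1: flows [4->0,3->1,3->2,4->2] -> levels [6 1 4 2 10]
Step 2: flows [4->0,3->1,2->3,4->2] -> levels [7 2 4 2 8]
Step 3: flows [4->0,1=3,2->3,4->2] -> levels [8 2 4 3 6]
Step 4: flows [0->4,3->1,2->3,4->2] -> levels [7 3 4 3 6]
Step 5: flows [0->4,1=3,2->3,4->2] -> levels [6 3 4 4 6]
Step 6: flows [0=4,3->1,2=3,4->2] -> levels [6 4 5 3 5]
Step 7: flows [0->4,1->3,2->3,2=4] -> levels [5 3 4 5 6]
Step 8: flows [4->0,3->1,3->2,4->2] -> levels [6 4 6 3 4]
Step 9: flows [0->4,1->3,2->3,2->4] -> levels [5 3 4 5 6]
  -> period-2 cycle: step 9 state = step 7 state; never stabilizes
  -> state at step 30: (30-7) mod 2 = 1, same as step 8 -> [6 4 6 3 4]

Answer: 6 4 6 3 4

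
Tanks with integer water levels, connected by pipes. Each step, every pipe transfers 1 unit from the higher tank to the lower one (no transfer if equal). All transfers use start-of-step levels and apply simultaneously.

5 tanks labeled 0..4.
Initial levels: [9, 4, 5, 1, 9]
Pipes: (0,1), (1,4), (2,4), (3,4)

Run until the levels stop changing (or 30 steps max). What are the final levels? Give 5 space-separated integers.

Step 1: flows [0->1,4->1,4->2,4->3] -> levels [8 6 6 2 6]
Step 2: flows [0->1,1=4,2=4,4->3] -> levels [7 7 6 3 5]
Step 3: flows [0=1,1->4,2->4,4->3] -> levels [7 6 5 4 6]
Step 4: flows [0->1,1=4,4->2,4->3] -> levels [6 7 6 5 4]
Step 5: flows [1->0,1->4,2->4,3->4] -> levels [7 5 5 4 7]
Step 6: flows [0->1,4->1,4->2,4->3] -> levels [6 7 6 5 4]
  -> period-2 cycle: step 6 state = step 4 state; never stabilizes
  -> state at step 30: (30-4) mod 2 = 0, same as step 4 -> [6 7 6 5 4]

Answer: 6 7 6 5 4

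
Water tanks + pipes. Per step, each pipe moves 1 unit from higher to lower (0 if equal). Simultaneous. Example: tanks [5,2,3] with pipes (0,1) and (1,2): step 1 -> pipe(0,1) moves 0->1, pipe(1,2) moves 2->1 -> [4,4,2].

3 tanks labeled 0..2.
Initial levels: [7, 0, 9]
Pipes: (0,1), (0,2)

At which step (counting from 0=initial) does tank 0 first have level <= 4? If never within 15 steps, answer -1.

Step 1: flows [0->1,2->0] -> levels [7 1 8]
Step 2: flows [0->1,2->0] -> levels [7 2 7]
Step 3: flows [0->1,0=2] -> levels [6 3 7]
Step 4: flows [0->1,2->0] -> levels [6 4 6]
Step 5: flows [0->1,0=2] -> levels [5 5 6]
Step 6: flows [0=1,2->0] -> levels [6 5 5]
Step 7: flows [0->1,0->2] -> levels [4 6 6]
Tank 0 first reaches <=4 at step 7

Answer: 7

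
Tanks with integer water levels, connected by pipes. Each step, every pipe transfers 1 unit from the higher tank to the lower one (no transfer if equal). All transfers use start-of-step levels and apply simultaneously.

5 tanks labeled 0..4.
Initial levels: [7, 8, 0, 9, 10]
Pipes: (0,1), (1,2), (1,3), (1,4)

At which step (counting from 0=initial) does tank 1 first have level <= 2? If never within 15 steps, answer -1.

Answer: -1

Derivation:
Step 1: flows [1->0,1->2,3->1,4->1] -> levels [8 8 1 8 9]
Step 2: flows [0=1,1->2,1=3,4->1] -> levels [8 8 2 8 8]
Step 3: flows [0=1,1->2,1=3,1=4] -> levels [8 7 3 8 8]
Step 4: flows [0->1,1->2,3->1,4->1] -> levels [7 9 4 7 7]
Step 5: flows [1->0,1->2,1->3,1->4] -> levels [8 5 5 8 8]
Step 6: flows [0->1,1=2,3->1,4->1] -> levels [7 8 5 7 7]
Step 7: flows [1->0,1->2,1->3,1->4] -> levels [8 4 6 8 8]
Step 8: flows [0->1,2->1,3->1,4->1] -> levels [7 8 5 7 7]
  -> period-2 cycle (repeats step 6); tank 1 never drops to <=2
Tank 1 never reaches <=2 within 15 steps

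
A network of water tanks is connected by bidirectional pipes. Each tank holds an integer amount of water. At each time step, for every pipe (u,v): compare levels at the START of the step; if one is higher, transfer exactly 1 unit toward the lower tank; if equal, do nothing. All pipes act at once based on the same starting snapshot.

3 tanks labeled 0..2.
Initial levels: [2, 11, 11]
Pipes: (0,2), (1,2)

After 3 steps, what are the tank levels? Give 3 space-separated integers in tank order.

Step 1: flows [2->0,1=2] -> levels [3 11 10]
Step 2: flows [2->0,1->2] -> levels [4 10 10]
Step 3: flows [2->0,1=2] -> levels [5 10 9]

Answer: 5 10 9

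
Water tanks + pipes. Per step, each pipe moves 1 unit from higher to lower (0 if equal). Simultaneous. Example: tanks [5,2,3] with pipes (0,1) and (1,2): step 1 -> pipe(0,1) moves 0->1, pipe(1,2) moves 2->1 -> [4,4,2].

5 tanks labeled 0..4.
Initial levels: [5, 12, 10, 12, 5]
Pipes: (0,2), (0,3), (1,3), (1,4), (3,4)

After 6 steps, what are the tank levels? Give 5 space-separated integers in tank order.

Step 1: flows [2->0,3->0,1=3,1->4,3->4] -> levels [7 11 9 10 7]
Step 2: flows [2->0,3->0,1->3,1->4,3->4] -> levels [9 9 8 9 9]
Step 3: flows [0->2,0=3,1=3,1=4,3=4] -> levels [8 9 9 9 9]
Step 4: flows [2->0,3->0,1=3,1=4,3=4] -> levels [10 9 8 8 9]
Step 5: flows [0->2,0->3,1->3,1=4,4->3] -> levels [8 8 9 11 8]
Step 6: flows [2->0,3->0,3->1,1=4,3->4] -> levels [10 9 8 8 9]

Answer: 10 9 8 8 9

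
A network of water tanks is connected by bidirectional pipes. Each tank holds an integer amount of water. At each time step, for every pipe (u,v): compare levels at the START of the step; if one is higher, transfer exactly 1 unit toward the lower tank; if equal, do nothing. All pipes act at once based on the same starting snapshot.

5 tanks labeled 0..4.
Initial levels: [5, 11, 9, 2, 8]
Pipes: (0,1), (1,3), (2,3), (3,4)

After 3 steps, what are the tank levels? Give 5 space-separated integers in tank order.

Answer: 7 8 8 5 7

Derivation:
Step 1: flows [1->0,1->3,2->3,4->3] -> levels [6 9 8 5 7]
Step 2: flows [1->0,1->3,2->3,4->3] -> levels [7 7 7 8 6]
Step 3: flows [0=1,3->1,3->2,3->4] -> levels [7 8 8 5 7]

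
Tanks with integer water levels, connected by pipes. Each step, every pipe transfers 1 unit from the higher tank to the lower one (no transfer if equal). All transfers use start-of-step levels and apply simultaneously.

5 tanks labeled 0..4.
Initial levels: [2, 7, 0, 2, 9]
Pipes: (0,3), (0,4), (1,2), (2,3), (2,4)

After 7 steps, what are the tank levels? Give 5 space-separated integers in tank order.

Step 1: flows [0=3,4->0,1->2,3->2,4->2] -> levels [3 6 3 1 7]
Step 2: flows [0->3,4->0,1->2,2->3,4->2] -> levels [3 5 4 3 5]
Step 3: flows [0=3,4->0,1->2,2->3,4->2] -> levels [4 4 5 4 3]
Step 4: flows [0=3,0->4,2->1,2->3,2->4] -> levels [3 5 2 5 5]
Step 5: flows [3->0,4->0,1->2,3->2,4->2] -> levels [5 4 5 3 3]
Step 6: flows [0->3,0->4,2->1,2->3,2->4] -> levels [3 5 2 5 5]
  -> period-2 cycle: step 6 state = step 4 state
  -> state at step 7: (7-4) mod 2 = 1, same as step 5 -> [5 4 5 3 3]

Answer: 5 4 5 3 3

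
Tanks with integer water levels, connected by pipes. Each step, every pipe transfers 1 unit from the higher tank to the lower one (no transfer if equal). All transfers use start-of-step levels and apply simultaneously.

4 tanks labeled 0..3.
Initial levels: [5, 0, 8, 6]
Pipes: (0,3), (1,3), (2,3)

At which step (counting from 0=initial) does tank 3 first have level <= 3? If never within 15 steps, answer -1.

Step 1: flows [3->0,3->1,2->3] -> levels [6 1 7 5]
Step 2: flows [0->3,3->1,2->3] -> levels [5 2 6 6]
Step 3: flows [3->0,3->1,2=3] -> levels [6 3 6 4]
Step 4: flows [0->3,3->1,2->3] -> levels [5 4 5 5]
Step 5: flows [0=3,3->1,2=3] -> levels [5 5 5 4]
Step 6: flows [0->3,1->3,2->3] -> levels [4 4 4 7]
Step 7: flows [3->0,3->1,3->2] -> levels [5 5 5 4]
  -> period-2 cycle (repeats step 5); tank 3 never drops to <=3
Tank 3 never reaches <=3 within 15 steps

Answer: -1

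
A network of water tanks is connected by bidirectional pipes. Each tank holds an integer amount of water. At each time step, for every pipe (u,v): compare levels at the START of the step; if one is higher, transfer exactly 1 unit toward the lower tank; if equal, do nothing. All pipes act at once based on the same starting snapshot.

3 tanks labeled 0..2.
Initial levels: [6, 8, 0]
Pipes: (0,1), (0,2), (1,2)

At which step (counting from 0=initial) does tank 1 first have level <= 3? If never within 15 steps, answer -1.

Step 1: flows [1->0,0->2,1->2] -> levels [6 6 2]
Step 2: flows [0=1,0->2,1->2] -> levels [5 5 4]
Step 3: flows [0=1,0->2,1->2] -> levels [4 4 6]
Step 4: flows [0=1,2->0,2->1] -> levels [5 5 4]
  -> period-2 cycle (repeats step 2); tank 1 never drops to <=3
Tank 1 never reaches <=3 within 15 steps

Answer: -1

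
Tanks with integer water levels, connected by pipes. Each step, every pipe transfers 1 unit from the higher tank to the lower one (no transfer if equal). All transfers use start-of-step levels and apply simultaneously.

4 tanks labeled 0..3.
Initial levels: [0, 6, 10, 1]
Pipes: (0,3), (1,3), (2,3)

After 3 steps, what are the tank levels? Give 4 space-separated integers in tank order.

Answer: 3 3 7 4

Derivation:
Step 1: flows [3->0,1->3,2->3] -> levels [1 5 9 2]
Step 2: flows [3->0,1->3,2->3] -> levels [2 4 8 3]
Step 3: flows [3->0,1->3,2->3] -> levels [3 3 7 4]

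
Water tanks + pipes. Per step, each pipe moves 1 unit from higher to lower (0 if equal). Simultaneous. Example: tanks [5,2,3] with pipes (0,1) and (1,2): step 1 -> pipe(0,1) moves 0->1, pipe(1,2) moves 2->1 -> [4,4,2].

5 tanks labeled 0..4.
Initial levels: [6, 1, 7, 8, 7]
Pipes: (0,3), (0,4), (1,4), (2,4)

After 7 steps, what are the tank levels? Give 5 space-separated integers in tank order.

Answer: 7 6 6 6 4

Derivation:
Step 1: flows [3->0,4->0,4->1,2=4] -> levels [8 2 7 7 5]
Step 2: flows [0->3,0->4,4->1,2->4] -> levels [6 3 6 8 6]
Step 3: flows [3->0,0=4,4->1,2=4] -> levels [7 4 6 7 5]
Step 4: flows [0=3,0->4,4->1,2->4] -> levels [6 5 5 7 6]
Step 5: flows [3->0,0=4,4->1,4->2] -> levels [7 6 6 6 4]
Step 6: flows [0->3,0->4,1->4,2->4] -> levels [5 5 5 7 7]
Step 7: flows [3->0,4->0,4->1,4->2] -> levels [7 6 6 6 4]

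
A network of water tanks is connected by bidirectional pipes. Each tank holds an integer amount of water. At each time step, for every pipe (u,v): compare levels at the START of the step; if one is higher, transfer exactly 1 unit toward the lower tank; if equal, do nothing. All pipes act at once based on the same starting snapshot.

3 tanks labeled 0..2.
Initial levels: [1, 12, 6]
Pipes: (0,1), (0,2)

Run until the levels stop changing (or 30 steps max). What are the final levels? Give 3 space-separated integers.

Answer: 7 6 6

Derivation:
Step 1: flows [1->0,2->0] -> levels [3 11 5]
Step 2: flows [1->0,2->0] -> levels [5 10 4]
Step 3: flows [1->0,0->2] -> levels [5 9 5]
Step 4: flows [1->0,0=2] -> levels [6 8 5]
Step 5: flows [1->0,0->2] -> levels [6 7 6]
Step 6: flows [1->0,0=2] -> levels [7 6 6]
Step 7: flows [0->1,0->2] -> levels [5 7 7]
Step 8: flows [1->0,2->0] -> levels [7 6 6]
  -> period-2 cycle: step 8 state = step 6 state; never stabilizes
  -> state at step 30: (30-6) mod 2 = 0, same as step 6 -> [7 6 6]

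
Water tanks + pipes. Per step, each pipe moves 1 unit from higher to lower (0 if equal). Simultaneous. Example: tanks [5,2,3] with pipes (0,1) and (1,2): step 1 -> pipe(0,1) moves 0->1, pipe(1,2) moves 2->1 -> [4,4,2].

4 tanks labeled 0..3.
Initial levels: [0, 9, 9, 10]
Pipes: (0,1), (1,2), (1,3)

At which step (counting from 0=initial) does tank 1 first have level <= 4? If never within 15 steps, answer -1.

Answer: -1

Derivation:
Step 1: flows [1->0,1=2,3->1] -> levels [1 9 9 9]
Step 2: flows [1->0,1=2,1=3] -> levels [2 8 9 9]
Step 3: flows [1->0,2->1,3->1] -> levels [3 9 8 8]
Step 4: flows [1->0,1->2,1->3] -> levels [4 6 9 9]
Step 5: flows [1->0,2->1,3->1] -> levels [5 7 8 8]
Step 6: flows [1->0,2->1,3->1] -> levels [6 8 7 7]
Step 7: flows [1->0,1->2,1->3] -> levels [7 5 8 8]
Step 8: flows [0->1,2->1,3->1] -> levels [6 8 7 7]
  -> period-2 cycle (repeats step 6); tank 1 never drops to <=4
Tank 1 never reaches <=4 within 15 steps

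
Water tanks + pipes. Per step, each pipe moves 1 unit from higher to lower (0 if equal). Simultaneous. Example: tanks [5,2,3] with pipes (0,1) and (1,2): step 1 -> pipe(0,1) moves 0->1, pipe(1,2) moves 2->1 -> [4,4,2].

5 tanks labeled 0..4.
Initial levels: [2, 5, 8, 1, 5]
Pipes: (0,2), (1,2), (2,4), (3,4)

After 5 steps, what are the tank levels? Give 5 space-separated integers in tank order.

Step 1: flows [2->0,2->1,2->4,4->3] -> levels [3 6 5 2 5]
Step 2: flows [2->0,1->2,2=4,4->3] -> levels [4 5 5 3 4]
Step 3: flows [2->0,1=2,2->4,4->3] -> levels [5 5 3 4 4]
Step 4: flows [0->2,1->2,4->2,3=4] -> levels [4 4 6 4 3]
Step 5: flows [2->0,2->1,2->4,3->4] -> levels [5 5 3 3 5]

Answer: 5 5 3 3 5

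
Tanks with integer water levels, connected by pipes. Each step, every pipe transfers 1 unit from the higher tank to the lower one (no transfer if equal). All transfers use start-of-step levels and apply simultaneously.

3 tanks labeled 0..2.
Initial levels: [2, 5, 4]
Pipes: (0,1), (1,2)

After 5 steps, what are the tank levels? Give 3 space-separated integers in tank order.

Step 1: flows [1->0,1->2] -> levels [3 3 5]
Step 2: flows [0=1,2->1] -> levels [3 4 4]
Step 3: flows [1->0,1=2] -> levels [4 3 4]
Step 4: flows [0->1,2->1] -> levels [3 5 3]
Step 5: flows [1->0,1->2] -> levels [4 3 4]

Answer: 4 3 4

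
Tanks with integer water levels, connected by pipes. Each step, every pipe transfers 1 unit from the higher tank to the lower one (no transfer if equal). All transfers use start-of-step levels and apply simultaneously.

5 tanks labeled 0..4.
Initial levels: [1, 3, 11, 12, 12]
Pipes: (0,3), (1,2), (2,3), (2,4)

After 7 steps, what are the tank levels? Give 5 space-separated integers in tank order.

Step 1: flows [3->0,2->1,3->2,4->2] -> levels [2 4 12 10 11]
Step 2: flows [3->0,2->1,2->3,2->4] -> levels [3 5 9 10 12]
Step 3: flows [3->0,2->1,3->2,4->2] -> levels [4 6 10 8 11]
Step 4: flows [3->0,2->1,2->3,4->2] -> levels [5 7 9 8 10]
Step 5: flows [3->0,2->1,2->3,4->2] -> levels [6 8 8 8 9]
Step 6: flows [3->0,1=2,2=3,4->2] -> levels [7 8 9 7 8]
Step 7: flows [0=3,2->1,2->3,2->4] -> levels [7 9 6 8 9]

Answer: 7 9 6 8 9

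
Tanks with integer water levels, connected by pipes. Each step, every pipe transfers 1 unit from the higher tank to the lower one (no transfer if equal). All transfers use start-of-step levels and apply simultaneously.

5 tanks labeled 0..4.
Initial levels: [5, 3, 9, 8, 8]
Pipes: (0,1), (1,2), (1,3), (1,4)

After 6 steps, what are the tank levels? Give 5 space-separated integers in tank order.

Answer: 6 9 6 6 6

Derivation:
Step 1: flows [0->1,2->1,3->1,4->1] -> levels [4 7 8 7 7]
Step 2: flows [1->0,2->1,1=3,1=4] -> levels [5 7 7 7 7]
Step 3: flows [1->0,1=2,1=3,1=4] -> levels [6 6 7 7 7]
Step 4: flows [0=1,2->1,3->1,4->1] -> levels [6 9 6 6 6]
Step 5: flows [1->0,1->2,1->3,1->4] -> levels [7 5 7 7 7]
Step 6: flows [0->1,2->1,3->1,4->1] -> levels [6 9 6 6 6]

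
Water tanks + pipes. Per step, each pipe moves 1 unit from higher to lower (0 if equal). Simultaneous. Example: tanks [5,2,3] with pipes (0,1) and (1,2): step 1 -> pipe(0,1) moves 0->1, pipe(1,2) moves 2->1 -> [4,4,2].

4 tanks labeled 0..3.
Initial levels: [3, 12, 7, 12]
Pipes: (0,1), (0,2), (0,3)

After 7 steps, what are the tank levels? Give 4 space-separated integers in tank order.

Step 1: flows [1->0,2->0,3->0] -> levels [6 11 6 11]
Step 2: flows [1->0,0=2,3->0] -> levels [8 10 6 10]
Step 3: flows [1->0,0->2,3->0] -> levels [9 9 7 9]
Step 4: flows [0=1,0->2,0=3] -> levels [8 9 8 9]
Step 5: flows [1->0,0=2,3->0] -> levels [10 8 8 8]
Step 6: flows [0->1,0->2,0->3] -> levels [7 9 9 9]
Step 7: flows [1->0,2->0,3->0] -> levels [10 8 8 8]

Answer: 10 8 8 8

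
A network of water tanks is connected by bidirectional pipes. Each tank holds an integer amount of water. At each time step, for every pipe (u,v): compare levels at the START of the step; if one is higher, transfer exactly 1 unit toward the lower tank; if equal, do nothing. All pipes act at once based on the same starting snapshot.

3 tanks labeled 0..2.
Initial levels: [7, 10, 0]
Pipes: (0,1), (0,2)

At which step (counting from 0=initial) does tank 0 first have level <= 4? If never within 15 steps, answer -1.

Step 1: flows [1->0,0->2] -> levels [7 9 1]
Step 2: flows [1->0,0->2] -> levels [7 8 2]
Step 3: flows [1->0,0->2] -> levels [7 7 3]
Step 4: flows [0=1,0->2] -> levels [6 7 4]
Step 5: flows [1->0,0->2] -> levels [6 6 5]
Step 6: flows [0=1,0->2] -> levels [5 6 6]
Step 7: flows [1->0,2->0] -> levels [7 5 5]
Step 8: flows [0->1,0->2] -> levels [5 6 6]
  -> period-2 cycle (repeats step 6); tank 0 never drops to <=4
Tank 0 never reaches <=4 within 15 steps

Answer: -1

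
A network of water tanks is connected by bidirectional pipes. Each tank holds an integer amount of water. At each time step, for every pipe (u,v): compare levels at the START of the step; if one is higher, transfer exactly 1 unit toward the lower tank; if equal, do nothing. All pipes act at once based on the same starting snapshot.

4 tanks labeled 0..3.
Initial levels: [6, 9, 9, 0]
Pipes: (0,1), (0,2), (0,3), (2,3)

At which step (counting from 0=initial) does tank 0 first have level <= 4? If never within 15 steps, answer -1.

Step 1: flows [1->0,2->0,0->3,2->3] -> levels [7 8 7 2]
Step 2: flows [1->0,0=2,0->3,2->3] -> levels [7 7 6 4]
Step 3: flows [0=1,0->2,0->3,2->3] -> levels [5 7 6 6]
Step 4: flows [1->0,2->0,3->0,2=3] -> levels [8 6 5 5]
Step 5: flows [0->1,0->2,0->3,2=3] -> levels [5 7 6 6]
  -> period-2 cycle (repeats step 3); tank 0 never drops to <=4
Tank 0 never reaches <=4 within 15 steps

Answer: -1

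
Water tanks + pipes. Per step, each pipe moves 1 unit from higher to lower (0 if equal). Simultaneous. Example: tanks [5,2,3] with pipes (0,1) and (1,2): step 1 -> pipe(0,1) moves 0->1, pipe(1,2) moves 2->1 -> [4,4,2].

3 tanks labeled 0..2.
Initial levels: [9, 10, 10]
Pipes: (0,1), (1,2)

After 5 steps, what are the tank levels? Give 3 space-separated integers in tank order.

Step 1: flows [1->0,1=2] -> levels [10 9 10]
Step 2: flows [0->1,2->1] -> levels [9 11 9]
Step 3: flows [1->0,1->2] -> levels [10 9 10]
  -> period-2 cycle: step 3 state = step 1 state
  -> state at step 5: (5-1) mod 2 = 0, same as step 1 -> [10 9 10]

Answer: 10 9 10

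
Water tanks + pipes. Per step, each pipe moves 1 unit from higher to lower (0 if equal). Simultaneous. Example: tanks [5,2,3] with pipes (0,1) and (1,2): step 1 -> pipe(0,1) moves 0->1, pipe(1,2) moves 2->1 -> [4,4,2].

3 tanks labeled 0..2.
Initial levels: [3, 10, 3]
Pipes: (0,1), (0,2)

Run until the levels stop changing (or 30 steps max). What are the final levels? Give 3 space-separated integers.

Step 1: flows [1->0,0=2] -> levels [4 9 3]
Step 2: flows [1->0,0->2] -> levels [4 8 4]
Step 3: flows [1->0,0=2] -> levels [5 7 4]
Step 4: flows [1->0,0->2] -> levels [5 6 5]
Step 5: flows [1->0,0=2] -> levels [6 5 5]
Step 6: flows [0->1,0->2] -> levels [4 6 6]
Step 7: flows [1->0,2->0] -> levels [6 5 5]
  -> period-2 cycle: step 7 state = step 5 state; never stabilizes
  -> state at step 30: (30-5) mod 2 = 1, same as step 6 -> [4 6 6]

Answer: 4 6 6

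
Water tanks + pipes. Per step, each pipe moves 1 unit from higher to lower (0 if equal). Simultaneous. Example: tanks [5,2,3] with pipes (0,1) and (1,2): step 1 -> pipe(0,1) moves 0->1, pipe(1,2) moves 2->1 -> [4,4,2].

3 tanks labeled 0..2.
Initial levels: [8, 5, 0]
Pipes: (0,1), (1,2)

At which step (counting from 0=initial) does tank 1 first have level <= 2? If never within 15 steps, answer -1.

Step 1: flows [0->1,1->2] -> levels [7 5 1]
Step 2: flows [0->1,1->2] -> levels [6 5 2]
Step 3: flows [0->1,1->2] -> levels [5 5 3]
Step 4: flows [0=1,1->2] -> levels [5 4 4]
Step 5: flows [0->1,1=2] -> levels [4 5 4]
Step 6: flows [1->0,1->2] -> levels [5 3 5]
Step 7: flows [0->1,2->1] -> levels [4 5 4]
  -> period-2 cycle (repeats step 5); tank 1 never drops to <=2
Tank 1 never reaches <=2 within 15 steps

Answer: -1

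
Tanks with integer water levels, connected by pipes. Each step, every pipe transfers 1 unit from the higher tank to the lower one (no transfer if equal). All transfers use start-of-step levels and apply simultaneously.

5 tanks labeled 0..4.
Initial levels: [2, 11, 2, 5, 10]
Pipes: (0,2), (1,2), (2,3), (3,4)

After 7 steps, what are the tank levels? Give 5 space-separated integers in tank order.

Answer: 6 6 6 6 6

Derivation:
Step 1: flows [0=2,1->2,3->2,4->3] -> levels [2 10 4 5 9]
Step 2: flows [2->0,1->2,3->2,4->3] -> levels [3 9 5 5 8]
Step 3: flows [2->0,1->2,2=3,4->3] -> levels [4 8 5 6 7]
Step 4: flows [2->0,1->2,3->2,4->3] -> levels [5 7 6 6 6]
Step 5: flows [2->0,1->2,2=3,3=4] -> levels [6 6 6 6 6]
Step 6: flows [0=2,1=2,2=3,3=4] -> levels [6 6 6 6 6]
  -> stable; steps 7..7 unchanged -> [6 6 6 6 6]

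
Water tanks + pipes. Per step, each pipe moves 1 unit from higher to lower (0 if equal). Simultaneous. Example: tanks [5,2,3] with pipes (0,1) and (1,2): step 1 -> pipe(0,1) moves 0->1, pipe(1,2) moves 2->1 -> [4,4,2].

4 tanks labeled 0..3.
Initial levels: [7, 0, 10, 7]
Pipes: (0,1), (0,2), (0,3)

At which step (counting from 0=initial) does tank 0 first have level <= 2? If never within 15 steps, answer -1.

Answer: -1

Derivation:
Step 1: flows [0->1,2->0,0=3] -> levels [7 1 9 7]
Step 2: flows [0->1,2->0,0=3] -> levels [7 2 8 7]
Step 3: flows [0->1,2->0,0=3] -> levels [7 3 7 7]
Step 4: flows [0->1,0=2,0=3] -> levels [6 4 7 7]
Step 5: flows [0->1,2->0,3->0] -> levels [7 5 6 6]
Step 6: flows [0->1,0->2,0->3] -> levels [4 6 7 7]
Step 7: flows [1->0,2->0,3->0] -> levels [7 5 6 6]
  -> period-2 cycle (repeats step 5); tank 0 never drops to <=2
Tank 0 never reaches <=2 within 15 steps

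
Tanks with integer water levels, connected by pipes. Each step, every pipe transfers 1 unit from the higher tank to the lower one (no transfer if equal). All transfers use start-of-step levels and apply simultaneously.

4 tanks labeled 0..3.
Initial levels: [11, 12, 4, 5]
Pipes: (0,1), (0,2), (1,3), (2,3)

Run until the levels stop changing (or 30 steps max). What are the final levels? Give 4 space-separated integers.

Step 1: flows [1->0,0->2,1->3,3->2] -> levels [11 10 6 5]
Step 2: flows [0->1,0->2,1->3,2->3] -> levels [9 10 6 7]
Step 3: flows [1->0,0->2,1->3,3->2] -> levels [9 8 8 7]
Step 4: flows [0->1,0->2,1->3,2->3] -> levels [7 8 8 9]
Step 5: flows [1->0,2->0,3->1,3->2] -> levels [9 8 8 7]
  -> period-2 cycle: step 5 state = step 3 state; never stabilizes
  -> state at step 30: (30-3) mod 2 = 1, same as step 4 -> [7 8 8 9]

Answer: 7 8 8 9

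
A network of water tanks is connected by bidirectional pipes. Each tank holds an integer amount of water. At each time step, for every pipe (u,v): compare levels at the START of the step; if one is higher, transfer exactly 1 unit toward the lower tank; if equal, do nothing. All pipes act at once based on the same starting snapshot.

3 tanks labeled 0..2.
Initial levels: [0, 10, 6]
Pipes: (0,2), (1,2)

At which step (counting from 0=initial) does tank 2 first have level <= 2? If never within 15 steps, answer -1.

Step 1: flows [2->0,1->2] -> levels [1 9 6]
Step 2: flows [2->0,1->2] -> levels [2 8 6]
Step 3: flows [2->0,1->2] -> levels [3 7 6]
Step 4: flows [2->0,1->2] -> levels [4 6 6]
Step 5: flows [2->0,1=2] -> levels [5 6 5]
Step 6: flows [0=2,1->2] -> levels [5 5 6]
Step 7: flows [2->0,2->1] -> levels [6 6 4]
Step 8: flows [0->2,1->2] -> levels [5 5 6]
  -> period-2 cycle (repeats step 6); tank 2 never drops to <=2
Tank 2 never reaches <=2 within 15 steps

Answer: -1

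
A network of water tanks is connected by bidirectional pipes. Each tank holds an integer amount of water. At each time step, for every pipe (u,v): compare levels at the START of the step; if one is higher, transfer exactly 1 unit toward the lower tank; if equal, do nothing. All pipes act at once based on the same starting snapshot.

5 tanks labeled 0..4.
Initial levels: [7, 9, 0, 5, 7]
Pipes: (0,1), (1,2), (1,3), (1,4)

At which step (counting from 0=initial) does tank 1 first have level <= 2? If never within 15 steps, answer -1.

Answer: -1

Derivation:
Step 1: flows [1->0,1->2,1->3,1->4] -> levels [8 5 1 6 8]
Step 2: flows [0->1,1->2,3->1,4->1] -> levels [7 7 2 5 7]
Step 3: flows [0=1,1->2,1->3,1=4] -> levels [7 5 3 6 7]
Step 4: flows [0->1,1->2,3->1,4->1] -> levels [6 7 4 5 6]
Step 5: flows [1->0,1->2,1->3,1->4] -> levels [7 3 5 6 7]
Step 6: flows [0->1,2->1,3->1,4->1] -> levels [6 7 4 5 6]
  -> period-2 cycle (repeats step 4); tank 1 never drops to <=2
Tank 1 never reaches <=2 within 15 steps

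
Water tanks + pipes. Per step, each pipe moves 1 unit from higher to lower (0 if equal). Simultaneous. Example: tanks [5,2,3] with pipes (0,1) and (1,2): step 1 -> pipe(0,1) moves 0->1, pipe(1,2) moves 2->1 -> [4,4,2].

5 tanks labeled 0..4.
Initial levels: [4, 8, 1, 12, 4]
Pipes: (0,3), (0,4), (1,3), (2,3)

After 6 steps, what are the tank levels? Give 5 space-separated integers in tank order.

Answer: 5 5 5 8 6

Derivation:
Step 1: flows [3->0,0=4,3->1,3->2] -> levels [5 9 2 9 4]
Step 2: flows [3->0,0->4,1=3,3->2] -> levels [5 9 3 7 5]
Step 3: flows [3->0,0=4,1->3,3->2] -> levels [6 8 4 6 5]
Step 4: flows [0=3,0->4,1->3,3->2] -> levels [5 7 5 6 6]
Step 5: flows [3->0,4->0,1->3,3->2] -> levels [7 6 6 5 5]
Step 6: flows [0->3,0->4,1->3,2->3] -> levels [5 5 5 8 6]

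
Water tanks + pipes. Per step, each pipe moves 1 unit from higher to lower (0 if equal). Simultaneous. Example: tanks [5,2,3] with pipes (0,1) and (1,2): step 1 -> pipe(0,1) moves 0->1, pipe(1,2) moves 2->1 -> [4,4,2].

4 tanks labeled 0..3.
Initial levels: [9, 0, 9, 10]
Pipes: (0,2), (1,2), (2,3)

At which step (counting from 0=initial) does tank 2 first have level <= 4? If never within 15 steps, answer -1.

Answer: -1

Derivation:
Step 1: flows [0=2,2->1,3->2] -> levels [9 1 9 9]
Step 2: flows [0=2,2->1,2=3] -> levels [9 2 8 9]
Step 3: flows [0->2,2->1,3->2] -> levels [8 3 9 8]
Step 4: flows [2->0,2->1,2->3] -> levels [9 4 6 9]
Step 5: flows [0->2,2->1,3->2] -> levels [8 5 7 8]
Step 6: flows [0->2,2->1,3->2] -> levels [7 6 8 7]
Step 7: flows [2->0,2->1,2->3] -> levels [8 7 5 8]
Step 8: flows [0->2,1->2,3->2] -> levels [7 6 8 7]
  -> period-2 cycle (repeats step 6); tank 2 never drops to <=4
Tank 2 never reaches <=4 within 15 steps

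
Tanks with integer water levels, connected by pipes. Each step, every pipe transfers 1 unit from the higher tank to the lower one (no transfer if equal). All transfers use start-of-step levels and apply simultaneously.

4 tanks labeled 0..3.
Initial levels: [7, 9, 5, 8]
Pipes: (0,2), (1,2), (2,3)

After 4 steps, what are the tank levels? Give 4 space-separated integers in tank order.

Step 1: flows [0->2,1->2,3->2] -> levels [6 8 8 7]
Step 2: flows [2->0,1=2,2->3] -> levels [7 8 6 8]
Step 3: flows [0->2,1->2,3->2] -> levels [6 7 9 7]
Step 4: flows [2->0,2->1,2->3] -> levels [7 8 6 8]

Answer: 7 8 6 8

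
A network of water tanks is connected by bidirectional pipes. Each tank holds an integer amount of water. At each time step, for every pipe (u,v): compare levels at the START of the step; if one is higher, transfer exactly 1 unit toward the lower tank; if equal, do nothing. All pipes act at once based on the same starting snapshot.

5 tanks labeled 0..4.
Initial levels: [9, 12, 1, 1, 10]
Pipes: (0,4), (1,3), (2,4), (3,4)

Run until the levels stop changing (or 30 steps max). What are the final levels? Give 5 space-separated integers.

Answer: 7 6 7 8 5

Derivation:
Step 1: flows [4->0,1->3,4->2,4->3] -> levels [10 11 2 3 7]
Step 2: flows [0->4,1->3,4->2,4->3] -> levels [9 10 3 5 6]
Step 3: flows [0->4,1->3,4->2,4->3] -> levels [8 9 4 7 5]
Step 4: flows [0->4,1->3,4->2,3->4] -> levels [7 8 5 7 6]
Step 5: flows [0->4,1->3,4->2,3->4] -> levels [6 7 6 7 7]
Step 6: flows [4->0,1=3,4->2,3=4] -> levels [7 7 7 7 5]
Step 7: flows [0->4,1=3,2->4,3->4] -> levels [6 7 6 6 8]
Step 8: flows [4->0,1->3,4->2,4->3] -> levels [7 6 7 8 5]
Step 9: flows [0->4,3->1,2->4,3->4] -> levels [6 7 6 6 8]
  -> period-2 cycle: step 9 state = step 7 state; never stabilizes
  -> state at step 30: (30-7) mod 2 = 1, same as step 8 -> [7 6 7 8 5]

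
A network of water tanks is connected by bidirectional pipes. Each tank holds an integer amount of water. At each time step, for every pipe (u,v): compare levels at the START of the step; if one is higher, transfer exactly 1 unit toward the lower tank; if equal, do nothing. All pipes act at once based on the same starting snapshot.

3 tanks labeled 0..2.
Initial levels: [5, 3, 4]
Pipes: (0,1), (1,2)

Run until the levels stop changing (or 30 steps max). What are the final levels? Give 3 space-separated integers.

Answer: 5 3 4

Derivation:
Step 1: flows [0->1,2->1] -> levels [4 5 3]
Step 2: flows [1->0,1->2] -> levels [5 3 4]
  -> period-2 cycle: step 2 state = step 0 state; never stabilizes
  -> state at step 30: (30-0) mod 2 = 0, same as step 0 -> [5 3 4]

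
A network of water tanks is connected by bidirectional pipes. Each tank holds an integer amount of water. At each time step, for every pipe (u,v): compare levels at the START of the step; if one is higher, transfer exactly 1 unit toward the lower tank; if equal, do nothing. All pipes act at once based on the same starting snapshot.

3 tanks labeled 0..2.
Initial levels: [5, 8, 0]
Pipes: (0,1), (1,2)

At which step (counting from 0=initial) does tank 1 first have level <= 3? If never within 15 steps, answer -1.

Answer: 6

Derivation:
Step 1: flows [1->0,1->2] -> levels [6 6 1]
Step 2: flows [0=1,1->2] -> levels [6 5 2]
Step 3: flows [0->1,1->2] -> levels [5 5 3]
Step 4: flows [0=1,1->2] -> levels [5 4 4]
Step 5: flows [0->1,1=2] -> levels [4 5 4]
Step 6: flows [1->0,1->2] -> levels [5 3 5]
Tank 1 first reaches <=3 at step 6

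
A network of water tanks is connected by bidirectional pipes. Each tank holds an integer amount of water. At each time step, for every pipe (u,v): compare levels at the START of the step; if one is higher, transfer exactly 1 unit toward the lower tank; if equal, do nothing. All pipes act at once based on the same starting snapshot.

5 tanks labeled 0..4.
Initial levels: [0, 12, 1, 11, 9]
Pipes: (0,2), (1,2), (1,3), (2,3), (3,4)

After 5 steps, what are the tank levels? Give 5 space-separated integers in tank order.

Answer: 5 6 6 8 8

Derivation:
Step 1: flows [2->0,1->2,1->3,3->2,3->4] -> levels [1 10 2 10 10]
Step 2: flows [2->0,1->2,1=3,3->2,3=4] -> levels [2 9 3 9 10]
Step 3: flows [2->0,1->2,1=3,3->2,4->3] -> levels [3 8 4 9 9]
Step 4: flows [2->0,1->2,3->1,3->2,3=4] -> levels [4 8 5 7 9]
Step 5: flows [2->0,1->2,1->3,3->2,4->3] -> levels [5 6 6 8 8]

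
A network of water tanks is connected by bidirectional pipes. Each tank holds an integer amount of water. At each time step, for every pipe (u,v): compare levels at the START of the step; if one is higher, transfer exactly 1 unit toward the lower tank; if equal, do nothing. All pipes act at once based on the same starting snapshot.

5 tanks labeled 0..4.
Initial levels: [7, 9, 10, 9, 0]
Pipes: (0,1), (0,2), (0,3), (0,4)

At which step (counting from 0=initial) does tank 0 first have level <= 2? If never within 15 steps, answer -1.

Answer: -1

Derivation:
Step 1: flows [1->0,2->0,3->0,0->4] -> levels [9 8 9 8 1]
Step 2: flows [0->1,0=2,0->3,0->4] -> levels [6 9 9 9 2]
Step 3: flows [1->0,2->0,3->0,0->4] -> levels [8 8 8 8 3]
Step 4: flows [0=1,0=2,0=3,0->4] -> levels [7 8 8 8 4]
Step 5: flows [1->0,2->0,3->0,0->4] -> levels [9 7 7 7 5]
Step 6: flows [0->1,0->2,0->3,0->4] -> levels [5 8 8 8 6]
Step 7: flows [1->0,2->0,3->0,4->0] -> levels [9 7 7 7 5]
  -> period-2 cycle (repeats step 5); tank 0 never drops to <=2
Tank 0 never reaches <=2 within 15 steps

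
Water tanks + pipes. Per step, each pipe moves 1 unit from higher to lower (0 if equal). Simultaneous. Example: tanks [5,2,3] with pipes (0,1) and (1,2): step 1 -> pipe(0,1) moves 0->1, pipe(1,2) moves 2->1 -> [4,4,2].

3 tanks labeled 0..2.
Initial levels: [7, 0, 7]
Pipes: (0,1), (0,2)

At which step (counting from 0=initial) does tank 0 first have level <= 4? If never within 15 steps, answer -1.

Answer: 5

Derivation:
Step 1: flows [0->1,0=2] -> levels [6 1 7]
Step 2: flows [0->1,2->0] -> levels [6 2 6]
Step 3: flows [0->1,0=2] -> levels [5 3 6]
Step 4: flows [0->1,2->0] -> levels [5 4 5]
Step 5: flows [0->1,0=2] -> levels [4 5 5]
Tank 0 first reaches <=4 at step 5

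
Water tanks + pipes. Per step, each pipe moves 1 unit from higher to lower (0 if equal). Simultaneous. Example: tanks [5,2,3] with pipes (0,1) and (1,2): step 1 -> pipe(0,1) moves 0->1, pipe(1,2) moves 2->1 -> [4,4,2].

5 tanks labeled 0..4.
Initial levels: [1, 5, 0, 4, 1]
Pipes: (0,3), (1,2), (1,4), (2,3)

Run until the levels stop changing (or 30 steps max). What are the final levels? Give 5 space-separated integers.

Step 1: flows [3->0,1->2,1->4,3->2] -> levels [2 3 2 2 2]
Step 2: flows [0=3,1->2,1->4,2=3] -> levels [2 1 3 2 3]
Step 3: flows [0=3,2->1,4->1,2->3] -> levels [2 3 1 3 2]
Step 4: flows [3->0,1->2,1->4,3->2] -> levels [3 1 3 1 3]
Step 5: flows [0->3,2->1,4->1,2->3] -> levels [2 3 1 3 2]
  -> period-2 cycle: step 5 state = step 3 state; never stabilizes
  -> state at step 30: (30-3) mod 2 = 1, same as step 4 -> [3 1 3 1 3]

Answer: 3 1 3 1 3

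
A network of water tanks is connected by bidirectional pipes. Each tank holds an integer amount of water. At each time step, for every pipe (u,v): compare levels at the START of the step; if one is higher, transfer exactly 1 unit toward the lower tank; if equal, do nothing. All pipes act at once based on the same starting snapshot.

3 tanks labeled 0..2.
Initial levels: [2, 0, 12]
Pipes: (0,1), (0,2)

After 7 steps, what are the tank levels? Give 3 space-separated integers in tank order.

Step 1: flows [0->1,2->0] -> levels [2 1 11]
Step 2: flows [0->1,2->0] -> levels [2 2 10]
Step 3: flows [0=1,2->0] -> levels [3 2 9]
Step 4: flows [0->1,2->0] -> levels [3 3 8]
Step 5: flows [0=1,2->0] -> levels [4 3 7]
Step 6: flows [0->1,2->0] -> levels [4 4 6]
Step 7: flows [0=1,2->0] -> levels [5 4 5]

Answer: 5 4 5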